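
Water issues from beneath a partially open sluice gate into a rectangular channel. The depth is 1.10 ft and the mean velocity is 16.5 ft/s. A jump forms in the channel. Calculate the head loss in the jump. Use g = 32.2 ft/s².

ΔE = 1.18 ft

Fr₁ = V₁/√(g·y₁) = 16.5/√(32.2×1.10) = 2.77.
Bélanger equation: y₂/y₁ = ½[√(1 + 8Fr₁²) − 1] = ½[√62.49 − 1] = 3.45.
y₂ = 3.45 × 1.10 = 3.80 ft.
q = V₁·y₁ = 16.5 × 1.10 = 18.2 ft²/s. V₂ = q/y₂ = 18.2/3.80 = 4.78 ft/s. E₁ = y₁ + V₁²/2g = 5.33 ft; E₂ = y₂ + V₂²/2g = 4.15 ft. ΔE = E₁ − E₂ = 1.18 ft.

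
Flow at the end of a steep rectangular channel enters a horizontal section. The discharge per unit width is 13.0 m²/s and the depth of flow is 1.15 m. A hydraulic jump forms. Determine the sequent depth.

V₁ = q/y₁ = 13.0/1.15 = 11.3 m/s. Fr₁ = V₁/√(g·y₁) = 11.3/√(9.81×1.15) = 3.37.
Sequent-depth ratio: y₂/y₁ = ½[√(1 + 8Fr₁²) − 1] = ½[√91.62 − 1] = 4.29.
y₂ = 4.29 × 1.15 = 4.93 m.

y₂ = 4.93 m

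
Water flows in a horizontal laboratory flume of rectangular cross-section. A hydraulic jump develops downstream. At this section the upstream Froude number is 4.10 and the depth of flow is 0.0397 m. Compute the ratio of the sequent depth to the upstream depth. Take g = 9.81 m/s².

y₂/y₁ = 5.32

Fr₁ = 4.10 (given).
Bélanger equation: y₂/y₁ = ½[√(1 + 8Fr₁²) − 1] = ½[√135.5 − 1] = 5.32.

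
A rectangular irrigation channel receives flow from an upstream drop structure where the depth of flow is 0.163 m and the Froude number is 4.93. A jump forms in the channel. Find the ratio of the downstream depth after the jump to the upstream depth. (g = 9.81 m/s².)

y₂/y₁ = 6.49

Fr₁ = 4.93 (given).
From the momentum equation for a rectangular channel, y₂/y₁ = ½[√(1 + 8Fr₁²) − 1] = ½[√195.4 − 1] = 6.49.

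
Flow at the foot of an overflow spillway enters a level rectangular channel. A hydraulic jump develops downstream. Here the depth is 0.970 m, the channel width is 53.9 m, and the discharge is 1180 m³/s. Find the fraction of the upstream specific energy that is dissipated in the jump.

ΔE/E₁ = 0.635 (63.5%)

q = Q/b = 1180/53.9 = 21.9 m²/s; V₁ = q/y₁ = 22.6 m/s. Fr₁ = V₁/√(g·y₁) = 7.32.
Sequent-depth ratio: y₂/y₁ = ½[√(1 + 8Fr₁²) − 1] = ½[√429.2 − 1] = 9.86.
y₂ = 9.86 × 0.970 = 9.56 m.
E₁ = y₁ + V₁²/2g = 26.9 m. ΔE = (y₂ − y₁)³/(4y₁y₂) = 17.1 m. ΔE/E₁ = 17.1/26.9 = 0.635.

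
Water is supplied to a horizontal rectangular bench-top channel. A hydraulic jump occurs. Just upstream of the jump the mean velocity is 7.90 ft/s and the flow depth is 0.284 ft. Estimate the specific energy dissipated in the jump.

ΔE = 0.243 ft

Fr₁ = V₁/√(g·y₁) = 7.90/√(32.2×0.284) = 2.61.
Conjugate-depth relation: y₂/y₁ = ½[√(1 + 8Fr₁²) − 1] = ½[√55.60 − 1] = 3.23.
y₂ = 3.23 × 0.284 = 0.917 ft.
q = V₁·y₁ = 7.90 × 0.284 = 2.24 ft²/s. V₂ = q/y₂ = 2.24/0.917 = 2.45 ft/s. E₁ = y₁ + V₁²/2g = 1.25 ft; E₂ = y₂ + V₂²/2g = 1.01 ft. ΔE = E₁ − E₂ = 0.243 ft.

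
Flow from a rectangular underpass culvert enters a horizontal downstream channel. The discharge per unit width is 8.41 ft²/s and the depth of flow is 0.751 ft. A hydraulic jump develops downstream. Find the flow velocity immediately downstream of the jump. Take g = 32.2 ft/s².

V₂ = 4.06 ft/s

V₁ = q/y₁ = 8.41/0.751 = 11.2 ft/s. Fr₁ = V₁/√(g·y₁) = 11.2/√(32.2×0.751) = 2.28.
Bélanger equation: y₂/y₁ = ½[√(1 + 8Fr₁²) − 1] = ½[√42.49 − 1] = 2.76.
y₂ = 2.76 × 0.751 = 2.07 ft.
V₂ = q/y₂ = 8.41/2.07 = 4.06 ft/s.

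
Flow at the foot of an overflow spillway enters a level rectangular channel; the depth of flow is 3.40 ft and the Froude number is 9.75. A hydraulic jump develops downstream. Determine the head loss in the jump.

Fr₁ = 9.75 (given).
By Bélanger, y₂/y₁ = ½[√(1 + 8Fr₁²) − 1] = ½[√761.5 − 1] = 13.3.
y₂ = 13.3 × 3.40 = 45.2 ft.
V₁ = Fr₁·√(g·y₁) = 9.75×√(32.2×3.40) = 102 ft/s; q = V₁·y₁ = 347 ft²/s. V₂ = q/y₂ = 347/45.2 = 7.67 ft/s. E₁ = y₁ + V₁²/2g = 165 ft; E₂ = y₂ + V₂²/2g = 46.1 ft. ΔE = E₁ − E₂ = 119 ft.

ΔE = 119 ft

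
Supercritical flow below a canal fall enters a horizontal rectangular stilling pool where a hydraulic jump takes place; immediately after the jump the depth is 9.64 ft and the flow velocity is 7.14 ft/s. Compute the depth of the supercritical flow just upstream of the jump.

Fr₂ = V₂/√(g·y₂) = 7.14/√(32.2×9.64) = 0.405.
Since the conjugate-depth ratio holds either way, y₁/y₂ = ½[√(1 + 8Fr₂²) − 1] = ½[√2.314 − 1] = 0.261.
y₁ = 0.261 × 9.64 = 2.51 ft.

y₁ = 2.51 ft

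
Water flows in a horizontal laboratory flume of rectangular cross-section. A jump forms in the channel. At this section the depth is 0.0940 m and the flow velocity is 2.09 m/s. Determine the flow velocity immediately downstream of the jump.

V₂ = 0.798 m/s

Fr₁ = V₁/√(g·y₁) = 2.09/√(9.81×0.0940) = 2.18.
Bélanger equation: y₂/y₁ = ½[√(1 + 8Fr₁²) − 1] = ½[√38.90 − 1] = 2.62.
y₂ = 2.62 × 0.0940 = 0.246 m.
q = V₁·y₁ = 2.09 × 0.0940 = 0.196 m²/s.
V₂ = q/y₂ = 0.196/0.246 = 0.798 m/s.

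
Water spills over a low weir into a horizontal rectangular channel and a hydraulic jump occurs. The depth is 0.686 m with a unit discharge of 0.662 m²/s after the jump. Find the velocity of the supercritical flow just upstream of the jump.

V₂ = q/y₂ = 0.662/0.686 = 0.965 m/s; Fr₂ = V₂/√(g·y₂) = 0.372.
From the momentum equation (using Fr₂), y₁/y₂ = ½[√(1 + 8Fr₂²) − 1] = ½[√2.107 − 1] = 0.226.
y₁ = 0.226 × 0.686 = 0.155 m.
V₁ = q/y₁ = 0.662/0.155 = 4.27 m/s.

V₁ = 4.27 m/s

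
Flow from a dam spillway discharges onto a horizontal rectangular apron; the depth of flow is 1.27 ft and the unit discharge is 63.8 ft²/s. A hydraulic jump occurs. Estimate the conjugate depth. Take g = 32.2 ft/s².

y₂ = 13.5 ft

V₁ = q/y₁ = 63.8/1.27 = 50.2 ft/s. Fr₁ = V₁/√(g·y₁) = 50.2/√(32.2×1.27) = 7.86.
Conjugate-depth relation: y₂/y₁ = ½[√(1 + 8Fr₁²) − 1] = ½[√494.7 − 1] = 10.6.
y₂ = 10.6 × 1.27 = 13.5 ft.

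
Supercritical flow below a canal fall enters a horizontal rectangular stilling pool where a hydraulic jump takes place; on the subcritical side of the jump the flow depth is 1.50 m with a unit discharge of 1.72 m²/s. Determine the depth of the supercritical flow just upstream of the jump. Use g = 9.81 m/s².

V₂ = q/y₂ = 1.72/1.50 = 1.15 m/s; Fr₂ = V₂/√(g·y₂) = 0.299.
The Bélanger relation is symmetric: y₁/y₂ = ½[√(1 + 8Fr₂²) − 1] = ½[√1.715 − 1] = 0.155.
y₁ = 0.155 × 1.50 = 0.232 m.

y₁ = 0.232 m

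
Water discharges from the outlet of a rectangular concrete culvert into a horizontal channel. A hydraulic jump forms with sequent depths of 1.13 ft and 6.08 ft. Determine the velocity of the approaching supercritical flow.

V₁ = 25.0 ft/s

For a rectangular channel the momentum equation gives q² = ½·g·y₁·y₂·(y₁ + y₂) = ½×32.2×1.13×6.08×7.21 = 798.
q = √798 = 28.2 ft²/s.
V₁ = q/y₁ = 28.2/1.13 = 25.0 ft/s.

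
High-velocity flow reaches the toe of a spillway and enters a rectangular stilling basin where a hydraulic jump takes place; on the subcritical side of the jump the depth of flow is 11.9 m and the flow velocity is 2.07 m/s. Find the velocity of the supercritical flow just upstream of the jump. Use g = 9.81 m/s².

V₁ = 30.1 m/s

Fr₂ = V₂/√(g·y₂) = 2.07/√(9.81×11.9) = 0.192.
The Bélanger relation is symmetric: y₁/y₂ = ½[√(1 + 8Fr₂²) − 1] = ½[√1.294 − 1] = 0.0687.
y₁ = 0.0687 × 11.9 = 0.817 m.
V₁ = q/y₁ = 24.6/0.817 = 30.1 m/s.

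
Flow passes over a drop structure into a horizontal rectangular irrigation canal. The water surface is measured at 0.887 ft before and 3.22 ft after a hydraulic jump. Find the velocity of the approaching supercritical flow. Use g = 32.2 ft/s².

V₁ = 15.5 ft/s

For a rectangular channel the momentum equation gives q² = ½·g·y₁·y₂·(y₁ + y₂) = ½×32.2×0.887×3.22×4.11 = 189.
q = √189 = 13.7 ft²/s.
V₁ = q/y₁ = 13.7/0.887 = 15.5 ft/s.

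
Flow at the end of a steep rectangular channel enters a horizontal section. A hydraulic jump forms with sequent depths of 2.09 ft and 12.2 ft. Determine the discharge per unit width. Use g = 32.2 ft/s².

q = 76.6 ft²/s

For a rectangular channel the momentum equation gives q² = ½·g·y₁·y₂·(y₁ + y₂) = ½×32.2×2.09×12.2×14.3 = 5866.
q = √5866 = 76.6 ft²/s.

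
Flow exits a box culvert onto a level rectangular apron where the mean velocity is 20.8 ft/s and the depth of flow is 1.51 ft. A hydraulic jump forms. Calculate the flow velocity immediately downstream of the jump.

Fr₁ = V₁/√(g·y₁) = 20.8/√(32.2×1.51) = 2.98.
Bélanger equation: y₂/y₁ = ½[√(1 + 8Fr₁²) − 1] = ½[√72.18 − 1] = 3.75.
y₂ = 3.75 × 1.51 = 5.66 ft.
q = V₁·y₁ = 20.8 × 1.51 = 31.4 ft²/s.
V₂ = q/y₂ = 31.4/5.66 = 5.55 ft/s.

V₂ = 5.55 ft/s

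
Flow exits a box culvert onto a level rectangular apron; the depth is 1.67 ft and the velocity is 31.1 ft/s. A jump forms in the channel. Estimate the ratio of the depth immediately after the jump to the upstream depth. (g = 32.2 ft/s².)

Fr₁ = V₁/√(g·y₁) = 31.1/√(32.2×1.67) = 4.24.
From the momentum equation for a rectangular channel, y₂/y₁ = ½[√(1 + 8Fr₁²) − 1] = ½[√144.9 − 1] = 5.52.

y₂/y₁ = 5.52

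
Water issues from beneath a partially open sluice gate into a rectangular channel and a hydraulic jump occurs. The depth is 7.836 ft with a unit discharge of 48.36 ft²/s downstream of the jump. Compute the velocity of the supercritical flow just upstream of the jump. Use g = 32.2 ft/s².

V₁ = 25.41 ft/s

V₂ = q/y₂ = 48.36/7.836 = 6.172 ft/s; Fr₂ = V₂/√(g·y₂) = 0.3885.
The Bélanger relation is symmetric: y₁/y₂ = ½[√(1 + 8Fr₂²) − 1] = ½[√2.2076 − 1] = 0.2429.
y₁ = 0.2429 × 7.836 = 1.903 ft.
V₁ = q/y₁ = 48.36/1.903 = 25.41 ft/s.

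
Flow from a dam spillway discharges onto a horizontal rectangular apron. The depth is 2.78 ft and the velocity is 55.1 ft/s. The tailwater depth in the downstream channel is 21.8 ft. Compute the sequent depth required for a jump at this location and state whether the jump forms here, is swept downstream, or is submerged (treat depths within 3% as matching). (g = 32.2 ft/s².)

y₂ = 21.5 ft; the jump forms here

Fr₁ = V₁/√(g·y₁) = 55.1/√(32.2×2.78) = 5.82.
Bélanger equation: y₂/y₁ = ½[√(1 + 8Fr₁²) − 1] = ½[√272.3 − 1] = 7.75.
y₂ = 7.75 × 2.78 = 21.5 ft.
Tailwater y_tw = 21.8 ft: y_tw ≈ y₂, so the jump forms here.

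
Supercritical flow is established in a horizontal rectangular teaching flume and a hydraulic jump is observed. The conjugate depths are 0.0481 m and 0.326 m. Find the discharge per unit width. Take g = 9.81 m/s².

q = 0.170 m²/s

For a rectangular channel the momentum equation gives q² = ½·g·y₁·y₂·(y₁ + y₂) = ½×9.81×0.0481×0.326×0.374 = 0.0288.
q = √0.0288 = 0.170 m²/s.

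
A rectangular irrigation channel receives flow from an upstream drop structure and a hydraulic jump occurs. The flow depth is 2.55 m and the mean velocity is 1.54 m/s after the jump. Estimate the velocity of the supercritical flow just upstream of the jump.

V₁ = 9.45 m/s

Fr₂ = V₂/√(g·y₂) = 1.54/√(9.81×2.55) = 0.308.
The Bélanger relation is symmetric: y₁/y₂ = ½[√(1 + 8Fr₂²) − 1] = ½[√1.758 − 1] = 0.163.
y₁ = 0.163 × 2.55 = 0.416 m.
V₁ = q/y₁ = 3.93/0.416 = 9.45 m/s.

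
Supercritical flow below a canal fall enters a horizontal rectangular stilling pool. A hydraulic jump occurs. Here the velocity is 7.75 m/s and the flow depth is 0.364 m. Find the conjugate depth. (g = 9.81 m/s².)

Fr₁ = V₁/√(g·y₁) = 7.75/√(9.81×0.364) = 4.10.
From the momentum equation for a rectangular channel, y₂/y₁ = ½[√(1 + 8Fr₁²) − 1] = ½[√135.6 − 1] = 5.32.
y₂ = 5.32 × 0.364 = 1.94 m.

y₂ = 1.94 m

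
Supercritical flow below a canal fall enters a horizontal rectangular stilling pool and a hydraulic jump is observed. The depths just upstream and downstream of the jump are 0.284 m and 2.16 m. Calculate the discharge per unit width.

q = 2.71 m²/s

For a rectangular channel the momentum equation gives q² = ½·g·y₁·y₂·(y₁ + y₂) = ½×9.81×0.284×2.16×2.44 = 7.35.
q = √7.35 = 2.71 m²/s.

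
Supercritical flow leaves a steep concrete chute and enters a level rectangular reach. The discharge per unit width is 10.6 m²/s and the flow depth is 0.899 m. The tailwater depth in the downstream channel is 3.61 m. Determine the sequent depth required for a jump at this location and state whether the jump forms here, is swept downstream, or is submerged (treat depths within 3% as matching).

V₁ = q/y₁ = 10.6/0.899 = 11.8 m/s. Fr₁ = V₁/√(g·y₁) = 11.8/√(9.81×0.899) = 3.97.
Conjugate-depth relation: y₂/y₁ = ½[√(1 + 8Fr₁²) − 1] = ½[√127.1 − 1] = 5.14.
y₂ = 5.14 × 0.899 = 4.62 m.
Tailwater y_tw = 3.61 m: y_tw < y₂, so the jump is swept downstream.

y₂ = 4.62 m; the jump is swept downstream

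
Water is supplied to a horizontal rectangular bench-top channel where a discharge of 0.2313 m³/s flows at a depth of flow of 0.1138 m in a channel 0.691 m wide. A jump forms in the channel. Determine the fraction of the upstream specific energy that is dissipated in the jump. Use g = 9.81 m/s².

ΔE/E₁ = 0.222 (22.2%)

q = Q/b = 0.2313/0.691 = 0.3347 m²/s; V₁ = q/y₁ = 2.941 m/s. Fr₁ = V₁/√(g·y₁) = 2.784.
By Bélanger, y₂/y₁ = ½[√(1 + 8Fr₁²) − 1] = ½[√63.000 − 1] = 3.469.
y₂ = 3.469 × 0.1138 = 0.3947 m.
E₁ = y₁ + V₁²/2g = 0.5548 m. ΔE = (y₂ − y₁)³/(4y₁y₂) = 0.1234 m. ΔE/E₁ = 0.1234/0.5548 = 0.222.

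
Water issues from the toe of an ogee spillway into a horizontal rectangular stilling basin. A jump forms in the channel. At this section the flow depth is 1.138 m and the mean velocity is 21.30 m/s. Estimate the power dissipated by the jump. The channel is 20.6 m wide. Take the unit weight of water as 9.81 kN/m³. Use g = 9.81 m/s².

P = 69742 kW

Fr₁ = V₁/√(g·y₁) = 21.30/√(9.81×1.138) = 6.375.
Conjugate-depth relation: y₂/y₁ = ½[√(1 + 8Fr₁²) − 1] = ½[√326.12 − 1] = 8.529.
y₂ = 8.529 × 1.138 = 9.706 m.
q = V₁·y₁ = 21.30 × 1.138 = 24.24 m²/s. V₂ = q/y₂ = 24.24/9.706 = 2.497 m/s. E₁ = y₁ + V₁²/2g = 24.26 m; E₂ = y₂ + V₂²/2g = 10.02 m. ΔE = E₁ − E₂ = 14.24 m.
Q = q·b = 24.24 × 20.6 = 499.3 m³/s. P = γ·Q·ΔE = 9.81 × 499.3 × 14.24 = 69742 kW.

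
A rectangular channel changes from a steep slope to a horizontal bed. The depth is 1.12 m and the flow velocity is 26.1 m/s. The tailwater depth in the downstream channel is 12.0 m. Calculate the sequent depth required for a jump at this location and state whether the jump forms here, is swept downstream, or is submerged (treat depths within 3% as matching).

y₂ = 11.9 m; the jump forms here

Fr₁ = V₁/√(g·y₁) = 26.1/√(9.81×1.12) = 7.87.
Bélanger equation: y₂/y₁ = ½[√(1 + 8Fr₁²) − 1] = ½[√497.0 − 1] = 10.6.
y₂ = 10.6 × 1.12 = 11.9 m.
Tailwater y_tw = 12.0 m: y_tw ≈ y₂, so the jump forms here.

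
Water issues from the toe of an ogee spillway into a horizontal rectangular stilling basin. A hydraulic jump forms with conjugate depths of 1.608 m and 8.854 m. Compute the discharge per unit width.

For a rectangular channel the momentum equation gives q² = ½·g·y₁·y₂·(y₁ + y₂) = ½×9.81×1.608×8.854×10.46 = 730.6.
q = √730.6 = 27.03 m²/s.

q = 27.03 m²/s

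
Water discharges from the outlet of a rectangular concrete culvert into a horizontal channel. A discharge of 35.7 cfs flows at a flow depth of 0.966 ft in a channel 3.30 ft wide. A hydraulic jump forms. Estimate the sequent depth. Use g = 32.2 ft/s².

y₂ = 2.30 ft

q = Q/b = 35.7/3.30 = 10.8 ft²/s; V₁ = q/y₁ = 11.2 ft/s. Fr₁ = V₁/√(g·y₁) = 2.01.
Bélanger equation: y₂/y₁ = ½[√(1 + 8Fr₁²) − 1] = ½[√33.26 − 1] = 2.38.
y₂ = 2.38 × 0.966 = 2.30 ft.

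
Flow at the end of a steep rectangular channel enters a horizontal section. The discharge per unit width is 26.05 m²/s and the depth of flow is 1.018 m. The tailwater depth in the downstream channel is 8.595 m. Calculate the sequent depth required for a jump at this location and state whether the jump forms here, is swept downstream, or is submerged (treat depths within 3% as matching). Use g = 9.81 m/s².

y₂ = 11.16 m; the jump is swept downstream

V₁ = q/y₁ = 26.05/1.018 = 25.59 m/s. Fr₁ = V₁/√(g·y₁) = 25.59/√(9.81×1.018) = 8.098.
From the momentum equation for a rectangular channel, y₂/y₁ = ½[√(1 + 8Fr₁²) − 1] = ½[√525.56 − 1] = 10.96.
y₂ = 10.96 × 1.018 = 11.16 m.
Tailwater y_tw = 8.595 m: y_tw < y₂, so the jump is swept downstream.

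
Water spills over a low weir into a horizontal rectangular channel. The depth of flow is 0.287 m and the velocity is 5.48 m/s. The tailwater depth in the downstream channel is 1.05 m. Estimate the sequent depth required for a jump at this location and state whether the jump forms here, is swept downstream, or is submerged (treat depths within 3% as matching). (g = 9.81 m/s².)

Fr₁ = V₁/√(g·y₁) = 5.48/√(9.81×0.287) = 3.27.
From the momentum equation for a rectangular channel, y₂/y₁ = ½[√(1 + 8Fr₁²) − 1] = ½[√86.33 − 1] = 4.15.
y₂ = 4.15 × 0.287 = 1.19 m.
Tailwater y_tw = 1.05 m: y_tw < y₂, so the jump is swept downstream.

y₂ = 1.19 m; the jump is swept downstream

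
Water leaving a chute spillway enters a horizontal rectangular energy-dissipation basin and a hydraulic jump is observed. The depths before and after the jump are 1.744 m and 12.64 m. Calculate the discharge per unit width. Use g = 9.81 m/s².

For a rectangular channel the momentum equation gives q² = ½·g·y₁·y₂·(y₁ + y₂) = ½×9.81×1.744×12.64×14.38 = 1555.
q = √1555 = 39.44 m²/s.

q = 39.44 m²/s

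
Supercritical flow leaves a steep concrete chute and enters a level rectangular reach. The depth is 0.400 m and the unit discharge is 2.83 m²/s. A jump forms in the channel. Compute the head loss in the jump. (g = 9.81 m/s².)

V₁ = q/y₁ = 2.83/0.400 = 7.08 m/s. Fr₁ = V₁/√(g·y₁) = 7.08/√(9.81×0.400) = 3.57.
Conjugate-depth relation: y₂/y₁ = ½[√(1 + 8Fr₁²) − 1] = ½[√103.1 − 1] = 4.58.
y₂ = 4.58 × 0.400 = 1.83 m.
V₂ = q/y₂ = 2.83/1.83 = 1.55 m/s. E₁ = y₁ + V₁²/2g = 2.95 m; E₂ = y₂ + V₂²/2g = 1.95 m. ΔE = E₁ − E₂ = 0.999 m.

ΔE = 0.999 m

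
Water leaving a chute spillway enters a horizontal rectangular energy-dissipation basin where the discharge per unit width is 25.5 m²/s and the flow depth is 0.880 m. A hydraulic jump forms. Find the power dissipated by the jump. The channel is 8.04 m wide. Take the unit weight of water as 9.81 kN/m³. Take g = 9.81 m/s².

V₁ = q/y₁ = 25.5/0.880 = 29.0 m/s. Fr₁ = V₁/√(g·y₁) = 29.0/√(9.81×0.880) = 9.86.
Bélanger equation: y₂/y₁ = ½[√(1 + 8Fr₁²) − 1] = ½[√779.1 − 1] = 13.5.
y₂ = 13.5 × 0.880 = 11.8 m.
V₂ = q/y₂ = 25.5/11.8 = 2.15 m/s. E₁ = y₁ + V₁²/2g = 43.7 m; E₂ = y₂ + V₂²/2g = 12.1 m. ΔE = E₁ − E₂ = 31.6 m.
Q = q·b = 25.5 × 8.04 = 205 m³/s. P = γ·Q·ΔE = 9.81 × 205 × 31.6 = 63554 kW.

P = 63554 kW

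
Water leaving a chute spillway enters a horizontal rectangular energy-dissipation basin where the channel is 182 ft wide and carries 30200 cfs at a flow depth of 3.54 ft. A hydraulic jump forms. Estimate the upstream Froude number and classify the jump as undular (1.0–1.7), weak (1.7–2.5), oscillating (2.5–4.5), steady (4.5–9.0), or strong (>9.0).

q = Q/b = 30200/182 = 166 ft²/s; V₁ = q/y₁ = 46.9 ft/s. Fr₁ = V₁/√(g·y₁) = 4.39.
Fr₁ = 4.39 lies in the oscillating range.

Fr₁ = 4.39; oscillating jump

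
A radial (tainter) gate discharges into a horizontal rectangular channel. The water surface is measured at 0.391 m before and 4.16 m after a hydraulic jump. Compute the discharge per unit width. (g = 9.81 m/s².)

q = 6.03 m²/s

For a rectangular channel the momentum equation gives q² = ½·g·y₁·y₂·(y₁ + y₂) = ½×9.81×0.391×4.16×4.55 = 36.3.
q = √36.3 = 6.03 m²/s.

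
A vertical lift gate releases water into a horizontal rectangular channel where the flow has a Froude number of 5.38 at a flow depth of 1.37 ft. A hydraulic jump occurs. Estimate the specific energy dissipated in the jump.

ΔE = 11.0 ft

Fr₁ = 5.38 (given).
Sequent-depth ratio: y₂/y₁ = ½[√(1 + 8Fr₁²) − 1] = ½[√232.6 − 1] = 7.12.
y₂ = 7.12 × 1.37 = 9.76 ft.
Head loss: ΔE = (y₂ − y₁)³/(4y₁y₂) = (9.76 − 1.37)³/(4×1.37×9.76) = 591/53.5 = 11.0 ft.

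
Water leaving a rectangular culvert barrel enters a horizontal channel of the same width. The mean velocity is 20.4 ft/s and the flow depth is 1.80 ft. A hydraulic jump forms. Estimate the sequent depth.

Fr₁ = V₁/√(g·y₁) = 20.4/√(32.2×1.80) = 2.68.
Bélanger equation: y₂/y₁ = ½[√(1 + 8Fr₁²) − 1] = ½[√58.44 − 1] = 3.32.
y₂ = 3.32 × 1.80 = 5.98 ft.

y₂ = 5.98 ft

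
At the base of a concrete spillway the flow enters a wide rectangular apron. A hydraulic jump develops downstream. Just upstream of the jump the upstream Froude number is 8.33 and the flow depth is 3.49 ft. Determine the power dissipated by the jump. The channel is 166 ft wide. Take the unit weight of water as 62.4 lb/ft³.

Fr₁ = 8.33 (given).
By Bélanger, y₂/y₁ = ½[√(1 + 8Fr₁²) − 1] = ½[√556.1 − 1] = 11.3.
y₂ = 11.3 × 3.49 = 39.4 ft.
V₁ = Fr₁·√(g·y₁) = 8.33×√(32.2×3.49) = 88.3 ft/s; q = V₁·y₁ = 308 ft²/s. V₂ = q/y₂ = 308/39.4 = 7.82 ft/s. E₁ = y₁ + V₁²/2g = 125 ft; E₂ = y₂ + V₂²/2g = 40.4 ft. ΔE = E₁ − E₂ = 84.2 ft.
Q = q·b = 308 × 166 = 51159 cfs. P = γ·Q·ΔE/550 = 62.4 × 51159 × 84.2 / 550 = 488818 hp.

P = 488818 hp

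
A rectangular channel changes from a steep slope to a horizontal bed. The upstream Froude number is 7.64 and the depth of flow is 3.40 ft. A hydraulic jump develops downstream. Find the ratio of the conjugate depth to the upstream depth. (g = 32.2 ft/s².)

y₂/y₁ = 10.3

Fr₁ = 7.64 (given).
By Bélanger, y₂/y₁ = ½[√(1 + 8Fr₁²) − 1] = ½[√468.0 − 1] = 10.3.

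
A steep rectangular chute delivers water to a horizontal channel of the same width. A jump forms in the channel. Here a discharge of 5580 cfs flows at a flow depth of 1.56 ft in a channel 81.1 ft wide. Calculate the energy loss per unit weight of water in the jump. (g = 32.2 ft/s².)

ΔE = 18.4 ft

q = Q/b = 5580/81.1 = 68.8 ft²/s; V₁ = q/y₁ = 44.1 ft/s. Fr₁ = V₁/√(g·y₁) = 6.22.
Bélanger equation: y₂/y₁ = ½[√(1 + 8Fr₁²) − 1] = ½[√310.8 − 1] = 8.31.
y₂ = 8.31 × 1.56 = 13.0 ft.
V₂ = q/y₂ = 68.8/13.0 = 5.30 ft/s. E₁ = y₁ + V₁²/2g = 31.8 ft; E₂ = y₂ + V₂²/2g = 13.4 ft. ΔE = E₁ − E₂ = 18.4 ft.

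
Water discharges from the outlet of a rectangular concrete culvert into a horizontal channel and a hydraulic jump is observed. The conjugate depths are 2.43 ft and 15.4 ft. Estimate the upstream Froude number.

For a rectangular channel the momentum equation gives q² = ½·g·y₁·y₂·(y₁ + y₂) = ½×32.2×2.43×15.4×17.8 = 10742.
q = √10742 = 104 ft²/s.
V₁ = q/y₁ = 42.7 ft/s; Fr₁ = V₁/√(g·y₁) = 4.82.

Fr₁ = 4.82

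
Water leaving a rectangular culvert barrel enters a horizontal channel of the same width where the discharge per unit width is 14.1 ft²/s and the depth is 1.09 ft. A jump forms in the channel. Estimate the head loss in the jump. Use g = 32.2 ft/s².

ΔE = 0.448 ft

V₁ = q/y₁ = 14.1/1.09 = 12.9 ft/s. Fr₁ = V₁/√(g·y₁) = 12.9/√(32.2×1.09) = 2.18.
Conjugate-depth relation: y₂/y₁ = ½[√(1 + 8Fr₁²) − 1] = ½[√39.14 − 1] = 2.63.
y₂ = 2.63 × 1.09 = 2.86 ft.
V₂ = q/y₂ = 14.1/2.86 = 4.92 ft/s. E₁ = y₁ + V₁²/2g = 3.69 ft; E₂ = y₂ + V₂²/2g = 3.24 ft. ΔE = E₁ − E₂ = 0.448 ft.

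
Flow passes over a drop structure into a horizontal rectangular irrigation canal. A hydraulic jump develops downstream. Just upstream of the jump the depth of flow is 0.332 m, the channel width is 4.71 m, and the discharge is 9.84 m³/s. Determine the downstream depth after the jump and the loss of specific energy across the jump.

q = Q/b = 9.84/4.71 = 2.09 m²/s; V₁ = q/y₁ = 6.29 m/s. Fr₁ = V₁/√(g·y₁) = 3.49.
Sequent-depth ratio: y₂/y₁ = ½[√(1 + 8Fr₁²) − 1] = ½[√98.26 − 1] = 4.46.
y₂ = 4.46 × 0.332 = 1.48 m.
Head loss: ΔE = (y₂ − y₁)³/(4y₁y₂) = (1.48 − 0.332)³/(4×0.332×1.48) = 1.51/1.96 = 0.769 m.

y₂ = 1.48 m; ΔE = 0.769 m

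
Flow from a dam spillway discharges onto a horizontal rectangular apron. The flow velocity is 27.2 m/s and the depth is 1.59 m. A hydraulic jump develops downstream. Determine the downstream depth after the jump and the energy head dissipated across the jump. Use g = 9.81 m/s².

Fr₁ = V₁/√(g·y₁) = 27.2/√(9.81×1.59) = 6.89.
Bélanger equation: y₂/y₁ = ½[√(1 + 8Fr₁²) − 1] = ½[√380.5 − 1] = 9.25.
y₂ = 9.25 × 1.59 = 14.7 m.
q = V₁·y₁ = 27.2 × 1.59 = 43.2 m²/s. V₂ = q/y₂ = 43.2/14.7 = 2.94 m/s. E₁ = y₁ + V₁²/2g = 39.3 m; E₂ = y₂ + V₂²/2g = 15.2 m. ΔE = E₁ − E₂ = 24.1 m.

y₂ = 14.7 m; ΔE = 24.1 m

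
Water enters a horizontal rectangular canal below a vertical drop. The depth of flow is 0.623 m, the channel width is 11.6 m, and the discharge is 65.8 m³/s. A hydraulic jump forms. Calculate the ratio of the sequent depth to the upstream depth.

q = Q/b = 65.8/11.6 = 5.67 m²/s; V₁ = q/y₁ = 9.10 m/s. Fr₁ = V₁/√(g·y₁) = 3.68.
By Bélanger, y₂/y₁ = ½[√(1 + 8Fr₁²) − 1] = ½[√109.5 − 1] = 4.73.

y₂/y₁ = 4.73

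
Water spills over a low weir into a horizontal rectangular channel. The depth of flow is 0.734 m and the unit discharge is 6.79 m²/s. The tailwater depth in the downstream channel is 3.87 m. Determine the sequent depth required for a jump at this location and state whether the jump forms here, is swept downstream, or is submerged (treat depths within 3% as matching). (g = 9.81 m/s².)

y₂ = 3.23 m; the jump is submerged

V₁ = q/y₁ = 6.79/0.734 = 9.25 m/s. Fr₁ = V₁/√(g·y₁) = 9.25/√(9.81×0.734) = 3.45.
Sequent-depth ratio: y₂/y₁ = ½[√(1 + 8Fr₁²) − 1] = ½[√96.08 − 1] = 4.40.
y₂ = 4.40 × 0.734 = 3.23 m.
Tailwater y_tw = 3.87 m: y_tw > y₂, so the jump is submerged.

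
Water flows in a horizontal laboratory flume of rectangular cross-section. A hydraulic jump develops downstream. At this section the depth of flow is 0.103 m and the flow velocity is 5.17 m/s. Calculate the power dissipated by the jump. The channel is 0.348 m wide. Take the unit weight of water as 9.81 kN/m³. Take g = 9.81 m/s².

Fr₁ = V₁/√(g·y₁) = 5.17/√(9.81×0.103) = 5.14.
Sequent-depth ratio: y₂/y₁ = ½[√(1 + 8Fr₁²) − 1] = ½[√212.6 − 1] = 6.79.
y₂ = 6.79 × 0.103 = 0.699 m.
Head loss: ΔE = (y₂ − y₁)³/(4y₁y₂) = (0.699 − 0.103)³/(4×0.103×0.699) = 0.212/0.288 = 0.736 m.
q = V₁·y₁ = 5.17 × 0.103 = 0.533 m²/s. Q = q·b = 0.533 × 0.348 = 0.185 m³/s. P = γ·Q·ΔE = 9.81 × 0.185 × 0.736 = 1.34 kW.

P = 1.34 kW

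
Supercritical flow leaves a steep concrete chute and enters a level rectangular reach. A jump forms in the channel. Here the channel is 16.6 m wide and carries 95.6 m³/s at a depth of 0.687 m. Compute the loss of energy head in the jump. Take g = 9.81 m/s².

q = Q/b = 95.6/16.6 = 5.76 m²/s; V₁ = q/y₁ = 8.38 m/s. Fr₁ = V₁/√(g·y₁) = 3.23.
Sequent-depth ratio: y₂/y₁ = ½[√(1 + 8Fr₁²) − 1] = ½[√84.42 − 1] = 4.09.
y₂ = 4.09 × 0.687 = 2.81 m.
Head loss: ΔE = (y₂ − y₁)³/(4y₁y₂) = (2.81 − 0.687)³/(4×0.687×2.81) = 9.60/7.73 = 1.24 m.

ΔE = 1.24 m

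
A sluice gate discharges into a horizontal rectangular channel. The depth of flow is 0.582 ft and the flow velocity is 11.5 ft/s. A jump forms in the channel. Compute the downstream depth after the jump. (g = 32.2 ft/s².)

y₂ = 1.91 ft

Fr₁ = V₁/√(g·y₁) = 11.5/√(32.2×0.582) = 2.66.
Sequent-depth ratio: y₂/y₁ = ½[√(1 + 8Fr₁²) − 1] = ½[√57.46 − 1] = 3.29.
y₂ = 3.29 × 0.582 = 1.91 ft.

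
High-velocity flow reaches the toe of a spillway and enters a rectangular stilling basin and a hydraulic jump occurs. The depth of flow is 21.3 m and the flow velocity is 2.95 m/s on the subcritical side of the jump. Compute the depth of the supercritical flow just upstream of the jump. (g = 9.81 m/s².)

y₁ = 1.65 m

Fr₂ = V₂/√(g·y₂) = 2.95/√(9.81×21.3) = 0.204.
From the momentum equation (using Fr₂), y₁/y₂ = ½[√(1 + 8Fr₂²) − 1] = ½[√1.333 − 1] = 0.0773.
y₁ = 0.0773 × 21.3 = 1.65 m.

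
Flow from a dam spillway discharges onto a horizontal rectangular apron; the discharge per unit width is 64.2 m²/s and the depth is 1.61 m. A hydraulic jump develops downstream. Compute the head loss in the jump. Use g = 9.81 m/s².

V₁ = q/y₁ = 64.2/1.61 = 39.9 m/s. Fr₁ = V₁/√(g·y₁) = 39.9/√(9.81×1.61) = 10.0.
Sequent-depth ratio: y₂/y₁ = ½[√(1 + 8Fr₁²) − 1] = ½[√806.4 − 1] = 13.7.
y₂ = 13.7 × 1.61 = 22.1 m.
V₂ = q/y₂ = 64.2/22.1 = 2.91 m/s. E₁ = y₁ + V₁²/2g = 82.7 m; E₂ = y₂ + V₂²/2g = 22.5 m. ΔE = E₁ − E₂ = 60.2 m.

ΔE = 60.2 m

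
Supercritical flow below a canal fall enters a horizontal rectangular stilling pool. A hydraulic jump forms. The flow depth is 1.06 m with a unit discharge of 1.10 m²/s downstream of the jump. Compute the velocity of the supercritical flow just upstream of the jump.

V₁ = 5.89 m/s

V₂ = q/y₂ = 1.10/1.06 = 1.04 m/s; Fr₂ = V₂/√(g·y₂) = 0.322.
The Bélanger relation is symmetric: y₁/y₂ = ½[√(1 + 8Fr₂²) − 1] = ½[√1.828 − 1] = 0.176.
y₁ = 0.176 × 1.06 = 0.187 m.
V₁ = q/y₁ = 1.10/0.187 = 5.89 m/s.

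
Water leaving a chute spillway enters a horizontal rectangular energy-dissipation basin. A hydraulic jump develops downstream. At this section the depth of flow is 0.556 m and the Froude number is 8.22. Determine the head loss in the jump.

ΔE = 13.0 m

Fr₁ = 8.22 (given).
Sequent-depth ratio: y₂/y₁ = ½[√(1 + 8Fr₁²) − 1] = ½[√541.5 − 1] = 11.1.
y₂ = 11.1 × 0.556 = 6.19 m.
V₁ = Fr₁·√(g·y₁) = 8.22×√(9.81×0.556) = 19.2 m/s; q = V₁·y₁ = 10.7 m²/s. V₂ = q/y₂ = 10.7/6.19 = 1.72 m/s. E₁ = y₁ + V₁²/2g = 19.3 m; E₂ = y₂ + V₂²/2g = 6.34 m. ΔE = E₁ − E₂ = 13.0 m.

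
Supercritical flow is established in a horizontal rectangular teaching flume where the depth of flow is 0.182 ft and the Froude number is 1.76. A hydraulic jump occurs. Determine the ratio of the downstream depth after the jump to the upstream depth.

Fr₁ = 1.76 (given).
Sequent-depth ratio: y₂/y₁ = ½[√(1 + 8Fr₁²) − 1] = ½[√25.78 − 1] = 2.04.

y₂/y₁ = 2.04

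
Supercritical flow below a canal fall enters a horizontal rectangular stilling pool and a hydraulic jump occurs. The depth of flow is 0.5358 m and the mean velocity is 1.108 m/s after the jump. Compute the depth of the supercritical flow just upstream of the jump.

Fr₂ = V₂/√(g·y₂) = 1.108/√(9.81×0.5358) = 0.4833.
The Bélanger relation is symmetric: y₁/y₂ = ½[√(1 + 8Fr₂²) − 1] = ½[√2.8685 − 1] = 0.3468.
y₁ = 0.3468 × 0.5358 = 0.1858 m.

y₁ = 0.1858 m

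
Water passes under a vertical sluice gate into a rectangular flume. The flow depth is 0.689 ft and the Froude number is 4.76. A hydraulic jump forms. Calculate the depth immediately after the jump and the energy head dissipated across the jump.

Fr₁ = 4.76 (given).
Bélanger equation: y₂/y₁ = ½[√(1 + 8Fr₁²) − 1] = ½[√182.3 − 1] = 6.25.
y₂ = 6.25 × 0.689 = 4.31 ft.
Head loss: ΔE = (y₂ − y₁)³/(4y₁y₂) = (4.31 − 0.689)³/(4×0.689×4.31) = 47.3/11.9 = 3.99 ft.

y₂ = 4.31 ft; ΔE = 3.99 ft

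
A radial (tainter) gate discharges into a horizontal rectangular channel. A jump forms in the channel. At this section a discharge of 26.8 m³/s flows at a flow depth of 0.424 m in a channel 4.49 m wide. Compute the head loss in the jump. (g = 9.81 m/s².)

ΔE = 6.47 m

q = Q/b = 26.8/4.49 = 5.97 m²/s; V₁ = q/y₁ = 14.1 m/s. Fr₁ = V₁/√(g·y₁) = 6.90.
Conjugate-depth relation: y₂/y₁ = ½[√(1 + 8Fr₁²) − 1] = ½[√382.2 − 1] = 9.27.
y₂ = 9.27 × 0.424 = 3.93 m.
Head loss: ΔE = (y₂ − y₁)³/(4y₁y₂) = (3.93 − 0.424)³/(4×0.424×3.93) = 43.2/6.67 = 6.47 m.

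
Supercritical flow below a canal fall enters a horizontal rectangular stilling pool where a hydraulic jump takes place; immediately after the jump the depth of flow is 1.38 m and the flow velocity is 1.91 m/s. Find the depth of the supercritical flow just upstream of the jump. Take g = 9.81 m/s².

Fr₂ = V₂/√(g·y₂) = 1.91/√(9.81×1.38) = 0.519.
Applying the sequent-depth relation in reverse, y₁/y₂ = ½[√(1 + 8Fr₂²) − 1] = ½[√3.156 − 1] = 0.388.
y₁ = 0.388 × 1.38 = 0.536 m.

y₁ = 0.536 m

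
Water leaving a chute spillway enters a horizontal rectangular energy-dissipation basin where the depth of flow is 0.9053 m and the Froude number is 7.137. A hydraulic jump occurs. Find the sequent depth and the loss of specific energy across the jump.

y₂ = 8.696 m; ΔE = 15.02 m

Fr₁ = 7.137 (given).
By Bélanger, y₂/y₁ = ½[√(1 + 8Fr₁²) − 1] = ½[√408.49 − 1] = 9.606.
y₂ = 9.606 × 0.9053 = 8.696 m.
Head loss: ΔE = (y₂ − y₁)³/(4y₁y₂) = (8.696 − 0.9053)³/(4×0.9053×8.696) = 472.9/31.49 = 15.02 m.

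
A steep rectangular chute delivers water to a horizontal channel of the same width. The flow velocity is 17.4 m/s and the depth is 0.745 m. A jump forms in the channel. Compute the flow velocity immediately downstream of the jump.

Fr₁ = V₁/√(g·y₁) = 17.4/√(9.81×0.745) = 6.44.
Bélanger equation: y₂/y₁ = ½[√(1 + 8Fr₁²) − 1] = ½[√332.4 − 1] = 8.62.
y₂ = 8.62 × 0.745 = 6.42 m.
q = V₁·y₁ = 17.4 × 0.745 = 13.0 m²/s.
V₂ = q/y₂ = 13.0/6.42 = 2.02 m/s.

V₂ = 2.02 m/s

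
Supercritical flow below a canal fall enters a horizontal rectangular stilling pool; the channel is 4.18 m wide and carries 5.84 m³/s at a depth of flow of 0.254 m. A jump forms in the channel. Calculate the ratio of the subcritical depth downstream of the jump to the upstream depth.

q = Q/b = 5.84/4.18 = 1.40 m²/s; V₁ = q/y₁ = 5.50 m/s. Fr₁ = V₁/√(g·y₁) = 3.48.
Sequent-depth ratio: y₂/y₁ = ½[√(1 + 8Fr₁²) − 1] = ½[√98.14 − 1] = 4.45.

y₂/y₁ = 4.45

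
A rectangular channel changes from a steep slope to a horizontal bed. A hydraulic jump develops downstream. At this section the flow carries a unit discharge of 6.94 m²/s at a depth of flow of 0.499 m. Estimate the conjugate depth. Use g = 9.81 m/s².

V₁ = q/y₁ = 6.94/0.499 = 13.9 m/s. Fr₁ = V₁/√(g·y₁) = 13.9/√(9.81×0.499) = 6.29.
Sequent-depth ratio: y₂/y₁ = ½[√(1 + 8Fr₁²) − 1] = ½[√317.1 − 1] = 8.40.
y₂ = 8.40 × 0.499 = 4.19 m.

y₂ = 4.19 m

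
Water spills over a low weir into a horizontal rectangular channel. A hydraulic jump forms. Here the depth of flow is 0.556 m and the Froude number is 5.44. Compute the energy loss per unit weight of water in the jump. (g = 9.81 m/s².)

Fr₁ = 5.44 (given).
Sequent-depth ratio: y₂/y₁ = ½[√(1 + 8Fr₁²) − 1] = ½[√237.7 − 1] = 7.21.
y₂ = 7.21 × 0.556 = 4.01 m.
V₁ = Fr₁·√(g·y₁) = 5.44×√(9.81×0.556) = 12.7 m/s; q = V₁·y₁ = 7.06 m²/s. V₂ = q/y₂ = 7.06/4.01 = 1.76 m/s. E₁ = y₁ + V₁²/2g = 8.78 m; E₂ = y₂ + V₂²/2g = 4.17 m. ΔE = E₁ − E₂ = 4.62 m.

ΔE = 4.62 m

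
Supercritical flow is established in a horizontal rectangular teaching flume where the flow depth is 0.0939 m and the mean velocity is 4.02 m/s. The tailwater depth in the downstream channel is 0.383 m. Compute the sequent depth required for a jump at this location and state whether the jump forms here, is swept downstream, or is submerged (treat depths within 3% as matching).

Fr₁ = V₁/√(g·y₁) = 4.02/√(9.81×0.0939) = 4.19.
By Bélanger, y₂/y₁ = ½[√(1 + 8Fr₁²) − 1] = ½[√141.3 − 1] = 5.44.
y₂ = 5.44 × 0.0939 = 0.511 m.
Tailwater y_tw = 0.383 m: y_tw < y₂, so the jump is swept downstream.

y₂ = 0.511 m; the jump is swept downstream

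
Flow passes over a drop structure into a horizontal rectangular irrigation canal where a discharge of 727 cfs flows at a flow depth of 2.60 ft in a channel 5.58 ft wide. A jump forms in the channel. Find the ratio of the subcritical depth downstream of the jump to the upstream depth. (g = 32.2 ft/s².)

y₂/y₁ = 7.26

q = Q/b = 727/5.58 = 130 ft²/s; V₁ = q/y₁ = 50.1 ft/s. Fr₁ = V₁/√(g·y₁) = 5.48.
By Bélanger, y₂/y₁ = ½[√(1 + 8Fr₁²) − 1] = ½[√240.9 − 1] = 7.26.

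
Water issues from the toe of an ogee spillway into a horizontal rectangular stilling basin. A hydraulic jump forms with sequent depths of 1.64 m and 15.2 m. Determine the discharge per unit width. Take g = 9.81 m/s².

For a rectangular channel the momentum equation gives q² = ½·g·y₁·y₂·(y₁ + y₂) = ½×9.81×1.64×15.2×16.8 = 2059.
q = √2059 = 45.4 m²/s.

q = 45.4 m²/s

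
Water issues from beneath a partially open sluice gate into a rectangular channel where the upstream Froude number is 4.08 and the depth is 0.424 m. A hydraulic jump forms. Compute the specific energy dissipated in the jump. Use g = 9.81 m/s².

Fr₁ = 4.08 (given).
From the momentum equation for a rectangular channel, y₂/y₁ = ½[√(1 + 8Fr₁²) − 1] = ½[√134.2 − 1] = 5.29.
y₂ = 5.29 × 0.424 = 2.24 m.
V₁ = Fr₁·√(g·y₁) = 4.08×√(9.81×0.424) = 8.32 m/s; q = V₁·y₁ = 3.53 m²/s. V₂ = q/y₂ = 3.53/2.24 = 1.57 m/s. E₁ = y₁ + V₁²/2g = 3.95 m; E₂ = y₂ + V₂²/2g = 2.37 m. ΔE = E₁ − E₂ = 1.58 m.

ΔE = 1.58 m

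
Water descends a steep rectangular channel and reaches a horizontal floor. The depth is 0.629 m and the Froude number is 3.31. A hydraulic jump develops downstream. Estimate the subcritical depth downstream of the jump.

y₂ = 2.65 m

Fr₁ = 3.31 (given).
From the momentum equation for a rectangular channel, y₂/y₁ = ½[√(1 + 8Fr₁²) − 1] = ½[√88.65 − 1] = 4.21.
y₂ = 4.21 × 0.629 = 2.65 m.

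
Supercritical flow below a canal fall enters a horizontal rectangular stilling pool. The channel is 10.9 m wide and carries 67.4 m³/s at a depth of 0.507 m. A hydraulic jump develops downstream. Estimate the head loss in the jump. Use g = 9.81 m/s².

q = Q/b = 67.4/10.9 = 6.18 m²/s; V₁ = q/y₁ = 12.2 m/s. Fr₁ = V₁/√(g·y₁) = 5.47.
Conjugate-depth relation: y₂/y₁ = ½[√(1 + 8Fr₁²) − 1] = ½[√240.3 − 1] = 7.25.
y₂ = 7.25 × 0.507 = 3.68 m.
Head loss: ΔE = (y₂ − y₁)³/(4y₁y₂) = (3.68 − 0.507)³/(4×0.507×3.68) = 31.8/7.45 = 4.27 m.

ΔE = 4.27 m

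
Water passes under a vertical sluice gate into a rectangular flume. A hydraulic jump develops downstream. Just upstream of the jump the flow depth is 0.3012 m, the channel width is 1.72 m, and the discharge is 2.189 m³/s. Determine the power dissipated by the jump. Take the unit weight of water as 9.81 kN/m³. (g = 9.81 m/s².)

P = 4.373 kW

q = Q/b = 2.189/1.72 = 1.273 m²/s; V₁ = q/y₁ = 4.225 m/s. Fr₁ = V₁/√(g·y₁) = 2.458.
Bélanger equation: y₂/y₁ = ½[√(1 + 8Fr₁²) − 1] = ½[√49.338 − 1] = 3.012.
y₂ = 3.012 × 0.3012 = 0.9072 m.
Head loss: ΔE = (y₂ − y₁)³/(4y₁y₂) = (0.9072 − 0.3012)³/(4×0.3012×0.9072) = 0.2226/1.093 = 0.2036 m.
P = γ·Q·ΔE = 9.81 × 2.189 × 0.2036 = 4.373 kW.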